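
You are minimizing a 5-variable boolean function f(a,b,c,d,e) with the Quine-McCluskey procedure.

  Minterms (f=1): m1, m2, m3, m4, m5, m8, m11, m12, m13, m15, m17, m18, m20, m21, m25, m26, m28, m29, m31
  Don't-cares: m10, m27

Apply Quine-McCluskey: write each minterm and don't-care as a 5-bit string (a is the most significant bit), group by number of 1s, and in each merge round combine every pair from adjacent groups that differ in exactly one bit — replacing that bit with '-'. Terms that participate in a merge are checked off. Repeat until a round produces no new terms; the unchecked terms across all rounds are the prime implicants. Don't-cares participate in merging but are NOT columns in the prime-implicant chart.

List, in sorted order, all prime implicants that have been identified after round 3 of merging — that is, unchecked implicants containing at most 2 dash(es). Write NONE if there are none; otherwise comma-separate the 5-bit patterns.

--010, -0-01, -1-11, -101-, -11-1, 0-01-, 000-1, 01-00, 010-0, 1--01, 11--1

size-2^0 implicants → 00001(✓)  00010(✓)  00011(✓)  00100(✓)  00101(✓)  01000(✓)  01010(✓)  01011(✓)  01100(✓)  01101(✓)  01111(✓)  10001(✓)  10010(✓)  10100(✓)  10101(✓)  11001(✓)  11010(✓)  11011(✓)  11100(✓)  11101(✓)  11111(✓)
size-2^1 implicants → -0001(✓)  -0010(✓)  -0100(✓)  -0101(✓)  -1010(✓)  -1011(✓)  -1100(✓)  -1101(✓)  -1111(✓)  0-010(✓)  0-011(✓)  0-100(✓)  0-101(✓)  00-01(✓)  000-1  0001-(✓)  0010-(✓)  01-00  01-11(✓)  010-0  0101-(✓)  011-1(✓)  0110-(✓)  1-001(✓)  1-010(✓)  1-100(✓)  1-101(✓)  10-01(✓)  1010-(✓)  11-01(✓)  11-11(✓)  110-1(✓)  1101-(✓)  111-1(✓)  1110-(✓)
size-2^2 implicants → --010  --100(✓)  --101(✓)  -0-01  -010-(✓)  -1-11  -101-  -11-1  -110-(✓)  0-01-  0-10-(✓)  1--01  1-10-(✓)  11--1
size-2^3 implicants → --10-
Unchecked terms (primes): --010, --10-, -0-01, -1-11, -101-, -11-1, 0-01-, 000-1, 01-00, 010-0, 1--01, 11--1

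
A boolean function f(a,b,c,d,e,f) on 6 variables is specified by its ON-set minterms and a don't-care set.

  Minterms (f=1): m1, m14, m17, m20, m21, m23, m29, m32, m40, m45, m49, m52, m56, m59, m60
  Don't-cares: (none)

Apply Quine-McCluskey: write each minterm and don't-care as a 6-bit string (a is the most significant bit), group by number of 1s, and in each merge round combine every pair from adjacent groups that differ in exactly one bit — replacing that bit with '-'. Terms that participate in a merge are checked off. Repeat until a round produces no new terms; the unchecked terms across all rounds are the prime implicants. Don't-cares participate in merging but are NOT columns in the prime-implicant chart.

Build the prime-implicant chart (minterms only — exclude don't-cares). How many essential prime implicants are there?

8

[col 0] 000001*, 001110, 010001*, 010100*, 010101*, 010111*, 011101*, 100000*, 101000*, 101101, 110001*, 110100*, 111000*, 111011, 111100*
[col 1] -10001, -10100, 0-0001, 01-101, 010-01, 0101-1, 01010-, 1-1000, 10-000, 11-100, 111-00
Prime implicants: -10001, -10100, 0-0001, 001110, 01-101, 010-01, 0101-1, 01010-, 1-1000, 10-000, 101101, 11-100, 111-00, 111011
PI chart (minterm → PIs covering it):
  1 | 0-0001  (sole → essential)
  14 | 001110  (sole → essential)
  17 | -10001,0-0001,010-01
  20 | -10100,01010-
  21 | 01-101,010-01,0101-1,01010-
  23 | 0101-1  (sole → essential)
  29 | 01-101  (sole → essential)
  32 | 10-000  (sole → essential)
  40 | 1-1000,10-000
  45 | 101101  (sole → essential)
  49 | -10001  (sole → essential)
  52 | -10100,11-100
  56 | 1-1000,111-00
  59 | 111011  (sole → essential)
  60 | 11-100,111-00
Essential prime implicants: -10001, 0-0001, 001110, 01-101, 0101-1, 10-000, 101101, 111011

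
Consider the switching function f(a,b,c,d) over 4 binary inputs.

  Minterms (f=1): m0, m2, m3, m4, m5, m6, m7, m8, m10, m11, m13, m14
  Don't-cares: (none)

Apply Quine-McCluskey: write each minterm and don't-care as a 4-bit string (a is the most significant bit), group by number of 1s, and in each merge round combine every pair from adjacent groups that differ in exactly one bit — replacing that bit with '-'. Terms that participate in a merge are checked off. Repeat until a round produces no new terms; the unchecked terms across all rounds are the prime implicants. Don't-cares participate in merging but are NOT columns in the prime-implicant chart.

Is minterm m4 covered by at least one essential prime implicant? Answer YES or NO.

NO

[col 0] 0000*, 0010*, 0011*, 0100*, 0101*, 0110*, 0111*, 1000*, 1010*, 1011*, 1101*, 1110*
[col 1] -000*, -010*, -011*, -101, -110*, 0-00*, 0-10*, 0-11*, 00-0*, 001-*, 01-0*, 01-1*, 010-*, 011-*, 1-10*, 10-0*, 101-*
[col 2] --10, -0-0, -01-, 0--0, 0-1-, 01--
Prime implicants: --10, -0-0, -01-, -101, 0--0, 0-1-, 01--
PI chart (minterm → PIs covering it):
  0 | -0-0,0--0
  2 | --10,-0-0,-01-,0--0,0-1-
  3 | -01-,0-1-
  4 | 0--0,01--
  5 | -101,01--
  6 | --10,0--0,0-1-,01--
  7 | 0-1-,01--
  8 | -0-0  (sole → essential)
  10 | --10,-0-0,-01-
  11 | -01-  (sole → essential)
  13 | -101  (sole → essential)
  14 | --10  (sole → essential)
Essential prime implicants: --10, -0-0, -01-, -101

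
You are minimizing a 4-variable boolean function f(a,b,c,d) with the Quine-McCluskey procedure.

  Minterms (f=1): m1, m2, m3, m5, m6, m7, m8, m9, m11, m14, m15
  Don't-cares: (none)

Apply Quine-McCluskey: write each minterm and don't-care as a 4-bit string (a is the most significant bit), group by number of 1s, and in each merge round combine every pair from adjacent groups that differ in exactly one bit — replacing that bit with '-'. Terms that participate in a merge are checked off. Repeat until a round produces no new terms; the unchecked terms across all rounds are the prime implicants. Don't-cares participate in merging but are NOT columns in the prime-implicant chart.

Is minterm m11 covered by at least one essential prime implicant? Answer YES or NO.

NO

[col 0] 0001*, 0010*, 0011*, 0101*, 0110*, 0111*, 1000*, 1001*, 1011*, 1110*, 1111*
[col 1] -001*, -011*, -110*, -111*, 0-01*, 0-10*, 0-11*, 00-1*, 001-*, 01-1*, 011-*, 1-11*, 10-1*, 100-, 111-*
[col 2] --11, -0-1, -11-, 0--1, 0-1-
Prime implicants: --11, -0-1, -11-, 0--1, 0-1-, 100-
PI chart (minterm → PIs covering it):
  1 | -0-1,0--1
  2 | 0-1-  (sole → essential)
  3 | --11,-0-1,0--1,0-1-
  5 | 0--1  (sole → essential)
  6 | -11-,0-1-
  7 | --11,-11-,0--1,0-1-
  8 | 100-  (sole → essential)
  9 | -0-1,100-
  11 | --11,-0-1
  14 | -11-  (sole → essential)
  15 | --11,-11-
Essential prime implicants: -11-, 0--1, 0-1-, 100-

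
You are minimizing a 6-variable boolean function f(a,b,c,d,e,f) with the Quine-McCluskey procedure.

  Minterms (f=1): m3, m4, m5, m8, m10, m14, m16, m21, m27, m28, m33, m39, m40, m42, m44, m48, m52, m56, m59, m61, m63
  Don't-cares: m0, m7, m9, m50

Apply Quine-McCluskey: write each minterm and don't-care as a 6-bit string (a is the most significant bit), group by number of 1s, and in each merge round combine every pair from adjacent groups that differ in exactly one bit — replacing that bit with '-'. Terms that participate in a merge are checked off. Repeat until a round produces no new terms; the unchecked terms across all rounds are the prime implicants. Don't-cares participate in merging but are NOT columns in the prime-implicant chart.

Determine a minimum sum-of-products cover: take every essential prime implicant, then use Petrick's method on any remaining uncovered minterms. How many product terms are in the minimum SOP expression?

size-2^0 implicants → 000000(✓)  000011(✓)  000100(✓)  000101(✓)  000111(✓)  001000(✓)  001001(✓)  001010(✓)  001110(✓)  010000(✓)  010101(✓)  011011(✓)  011100  100001  100111(✓)  101000(✓)  101010(✓)  101100(✓)  110000(✓)  110010(✓)  110100(✓)  111000(✓)  111011(✓)  111101(✓)  111111(✓)
size-2^1 implicants → -00111  -01000(✓)  -01010(✓)  -10000  -11011  0-0000  0-0101  00-000  000-00  000-11  0001-1  00010-  001-10  0010-0(✓)  00100-  1-1000  101-00  1010-0(✓)  11-000  110-00  1100-0  111-11  1111-1
size-2^2 implicants → -010-0
Unchecked terms (primes): -00111, -010-0, -10000, -11011, 0-0000, 0-0101, 00-000, 000-00, 000-11, 0001-1, 00010-, 001-10, 00100-, 011100, 1-1000, 100001, 101-00, 11-000, 110-00, 1100-0, 111-11, 1111-1
Minterm coverage:
  m3 ⊆ 000-11 [E]
  m4 ⊆ 000-00,00010-
  m5 ⊆ 0-0101,0001-1,00010-
  m8 ⊆ -010-0,00-000,00100-
  m10 ⊆ -010-0,001-10
  m14 ⊆ 001-10 [E]
  m16 ⊆ -10000,0-0000
  m21 ⊆ 0-0101 [E]
  m27 ⊆ -11011 [E]
  m28 ⊆ 011100 [E]
  m33 ⊆ 100001 [E]
  m39 ⊆ -00111 [E]
  m40 ⊆ -010-0,1-1000,101-00
  m42 ⊆ -010-0 [E]
  m44 ⊆ 101-00 [E]
  m48 ⊆ -10000,11-000,110-00,1100-0
  m52 ⊆ 110-00 [E]
  m56 ⊆ 1-1000,11-000
  m59 ⊆ -11011,111-11
  m61 ⊆ 1111-1 [E]
  m63 ⊆ 111-11,1111-1
E = {-00111, -010-0, -11011, 0-0101, 000-11, 001-10, 011100, 100001, 101-00, 110-00, 1111-1}
Petrick residual → -10000, 000-00, 1-1000
Cover = b'c'def + b'cd'f' + bc'd'e'f' + bcd'ef + a'c'de'f + a'b'c'e'f' + a'b'c'ef + a'b'cef' + a'bcde'f' + acd'e'f' + ab'c'd'e'f + ab'ce'f' + abc'e'f' + abcdf  |cover|=14

14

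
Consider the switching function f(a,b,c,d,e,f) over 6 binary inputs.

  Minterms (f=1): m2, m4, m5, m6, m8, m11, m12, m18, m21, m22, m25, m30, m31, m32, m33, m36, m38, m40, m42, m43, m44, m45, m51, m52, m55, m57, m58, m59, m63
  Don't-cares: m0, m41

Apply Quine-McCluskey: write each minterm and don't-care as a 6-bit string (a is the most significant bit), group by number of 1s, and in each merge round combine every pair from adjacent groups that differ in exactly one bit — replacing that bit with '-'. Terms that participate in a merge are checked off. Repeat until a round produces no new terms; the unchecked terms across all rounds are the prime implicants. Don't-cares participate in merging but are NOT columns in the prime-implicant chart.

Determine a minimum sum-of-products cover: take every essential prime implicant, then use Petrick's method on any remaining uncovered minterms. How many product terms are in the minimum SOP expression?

size-2^0 implicants → 000000(✓)  000010(✓)  000100(✓)  000101(✓)  000110(✓)  001000(✓)  001011(✓)  001100(✓)  010010(✓)  010101(✓)  010110(✓)  011001(✓)  011110(✓)  011111(✓)  100000(✓)  100001(✓)  100100(✓)  100110(✓)  101000(✓)  101001(✓)  101010(✓)  101011(✓)  101100(✓)  101101(✓)  110011(✓)  110100(✓)  110111(✓)  111001(✓)  111010(✓)  111011(✓)  111111(✓)
size-2^1 implicants → -00000(✓)  -00100(✓)  -00110(✓)  -01000(✓)  -01011  -01100(✓)  -11001  -11111  0-0010(✓)  0-0101  0-0110(✓)  00-000(✓)  00-100(✓)  000-00(✓)  000-10(✓)  0000-0(✓)  0001-0(✓)  00010-  001-00(✓)  01-110  010-10(✓)  01111-  1-0100  1-1001(✓)  1-1010(✓)  1-1011(✓)  10-000(✓)  10-001(✓)  10-100(✓)  100-00(✓)  10000-(✓)  1001-0(✓)  101-00(✓)  101-01(✓)  1010-0(✓)  1010-1(✓)  10100-(✓)  10101-(✓)  10110-(✓)  11-011(✓)  11-111(✓)  110-11(✓)  111-11(✓)  1110-1(✓)  11101-(✓)
size-2^2 implicants → -0-000(✓)  -0-100(✓)  -00-00(✓)  -001-0  -01-00(✓)  0-0-10  00--00(✓)  000--0  1-10-1  1-101-  10--00(✓)  10-00-  101-0-  1010--  11--11
size-2^3 implicants → -0--00
Unchecked terms (primes): -0--00, -001-0, -01011, -11001, -11111, 0-0-10, 0-0101, 000--0, 00010-, 01-110, 01111-, 1-0100, 1-10-1, 1-101-, 10-00-, 101-0-, 1010--, 11--11
Minterm coverage:
  m2 ⊆ 0-0-10,000--0
  m4 ⊆ -0--00,-001-0,000--0,00010-
  m5 ⊆ 0-0101,00010-
  m6 ⊆ -001-0,0-0-10,000--0
  m8 ⊆ -0--00 [E]
  m11 ⊆ -01011 [E]
  m12 ⊆ -0--00 [E]
  m18 ⊆ 0-0-10 [E]
  m21 ⊆ 0-0101 [E]
  m22 ⊆ 0-0-10,01-110
  m25 ⊆ -11001 [E]
  m30 ⊆ 01-110,01111-
  m31 ⊆ -11111,01111-
  m32 ⊆ -0--00,10-00-
  m33 ⊆ 10-00- [E]
  m36 ⊆ -0--00,-001-0,1-0100
  m38 ⊆ -001-0 [E]
  m40 ⊆ -0--00,10-00-,101-0-,1010--
  m42 ⊆ 1-101-,1010--
  m43 ⊆ -01011,1-10-1,1-101-,1010--
  m44 ⊆ -0--00,101-0-
  m45 ⊆ 101-0- [E]
  m51 ⊆ 11--11 [E]
  m52 ⊆ 1-0100 [E]
  m55 ⊆ 11--11 [E]
  m57 ⊆ -11001,1-10-1
  m58 ⊆ 1-101- [E]
  m59 ⊆ 1-10-1,1-101-,11--11
  m63 ⊆ -11111,11--11
E = {-0--00, -001-0, -01011, -11001, 0-0-10, 0-0101, 1-0100, 1-101-, 10-00-, 101-0-, 11--11}
Petrick residual → 01111-
Cover = b'e'f' + b'c'df' + b'cd'ef + bcd'e'f + a'c'ef' + a'c'de'f + a'bcde + ac'de'f' + acd'e + ab'd'e' + ab'ce' + abef  |cover|=12

12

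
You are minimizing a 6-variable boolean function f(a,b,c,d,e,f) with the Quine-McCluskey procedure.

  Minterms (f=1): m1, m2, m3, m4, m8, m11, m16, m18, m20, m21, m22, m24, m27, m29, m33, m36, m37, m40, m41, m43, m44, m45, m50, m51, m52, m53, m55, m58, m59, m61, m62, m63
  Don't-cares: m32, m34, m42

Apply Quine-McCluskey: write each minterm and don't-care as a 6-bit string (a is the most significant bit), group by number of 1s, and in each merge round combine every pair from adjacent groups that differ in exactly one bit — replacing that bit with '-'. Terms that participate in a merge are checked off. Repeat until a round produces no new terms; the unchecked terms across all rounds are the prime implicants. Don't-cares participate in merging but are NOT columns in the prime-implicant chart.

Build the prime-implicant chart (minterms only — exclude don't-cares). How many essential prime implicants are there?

6

[col 0] 000001*, 000010*, 000011*, 000100*, 001000*, 001011*, 010000*, 010010*, 010100*, 010101*, 010110*, 011000*, 011011*, 011101*, 100000*, 100001*, 100010*, 100100*, 100101*, 101000*, 101001*, 101010*, 101011*, 101100*, 101101*, 110010*, 110011*, 110100*, 110101*, 110111*, 111010*, 111011*, 111101*, 111110*, 111111*
[col 1] -00001, -00010*, -00100*, -01000, -01011*, -10010*, -10100*, -10101*, -11011*, -11101*, 0-0010*, 0-0100*, 0-1000, 0-1011*, 00-011, 0000-1, 00001-, 01-000, 01-101*, 010-00*, 010-10*, 0100-0*, 0101-0*, 01010-*, 1-0010*, 1-0100*, 1-0101*, 1-1010*, 1-1011*, 1-1101*, 10-000*, 10-001*, 10-010*, 10-100*, 10-101*, 100-00*, 100-01*, 1000-0*, 10000-*, 10010-*, 101-00*, 101-01*, 1010-0*, 1010-1*, 10100-*, 10101-*, 10110-*, 11-010*, 11-011*, 11-101*, 11-111*, 110-11*, 11001-*, 1101-1*, 11010-*, 111-10*, 111-11*, 11101-*, 1111-1*, 11111-*
[col 2] --0010, --0100, --1011, -1-101, -1010-, 010--0, 1--010, 1--101, 1-010-, 1-101-, 10--00*, 10--01*, 10-0-0, 10-00-*, 10-10-*, 100-0-*, 101-0-*, 1010--, 11--11, 11-01-, 11-1-1, 111-1-
[col 3] 10--0-
Prime implicants: --0010, --0100, --1011, -00001, -01000, -1-101, -1010-, 0-1000, 00-011, 0000-1, 00001-, 01-000, 010--0, 1--010, 1--101, 1-010-, 1-101-, 10--0-, 10-0-0, 1010--, 11--11, 11-01-, 11-1-1, 111-1-
PI chart (minterm → PIs covering it):
  1 | -00001,0000-1
  2 | --0010,00001-
  3 | 00-011,0000-1,00001-
  4 | --0100  (sole → essential)
  8 | -01000,0-1000
  11 | --1011,00-011
  16 | 01-000,010--0
  18 | --0010,010--0
  20 | --0100,-1010-,010--0
  21 | -1-101,-1010-
  22 | 010--0  (sole → essential)
  24 | 0-1000,01-000
  27 | --1011  (sole → essential)
  29 | -1-101  (sole → essential)
  33 | -00001,10--0-
  36 | --0100,1-010-,10--0-
  37 | 1--101,1-010-,10--0-
  40 | -01000,10--0-,10-0-0,1010--
  41 | 10--0-,1010--
  43 | --1011,1-101-,1010--
  44 | 10--0-  (sole → essential)
  45 | 1--101,10--0-
  50 | --0010,1--010,11-01-
  51 | 11--11,11-01-
  52 | --0100,-1010-,1-010-
  53 | -1-101,-1010-,1--101,1-010-,11-1-1
  55 | 11--11,11-1-1
  58 | 1--010,1-101-,11-01-,111-1-
  59 | --1011,1-101-,11--11,11-01-,111-1-
  61 | -1-101,1--101,11-1-1
  62 | 111-1-  (sole → essential)
  63 | 11--11,11-1-1,111-1-
Essential prime implicants: --0100, --1011, -1-101, 010--0, 10--0-, 111-1-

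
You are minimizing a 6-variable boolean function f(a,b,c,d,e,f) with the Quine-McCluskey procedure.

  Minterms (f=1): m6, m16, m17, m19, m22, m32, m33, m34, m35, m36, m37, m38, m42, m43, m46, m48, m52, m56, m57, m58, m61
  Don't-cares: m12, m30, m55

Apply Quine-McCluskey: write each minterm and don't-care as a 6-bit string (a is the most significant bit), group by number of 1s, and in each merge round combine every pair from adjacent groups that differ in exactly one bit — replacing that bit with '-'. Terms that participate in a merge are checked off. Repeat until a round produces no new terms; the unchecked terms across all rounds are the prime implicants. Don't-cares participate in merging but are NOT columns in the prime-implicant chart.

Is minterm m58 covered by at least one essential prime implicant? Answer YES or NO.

Round 0: 000110✓ 001100 010000✓ 010001✓ 010011✓ 010110✓ 011110✓ 100000✓ 100001✓ 100010✓ 100011✓ 100100✓ 100101✓ 100110✓ 101010✓ 101011✓ 101110✓ 110000✓ 110100✓ 110111 111000✓ 111001✓ 111010✓ 111101✓
Round 1: -00110 -10000 0-0110 01-110 0100-1 01000- 1-0000✓ 1-0100✓ 1-1010 10-010✓ 10-011✓ 10-110✓ 100-00✓ 100-01✓ 100-10✓ 1000-0✓ 1000-1✓ 10000-✓ 10001-✓ 1001-0✓ 10010-✓ 101-10✓ 10101-✓ 11-000 110-00✓ 111-01 1110-0 11100-
Round 2: 1-0-00 10--10 10-01- 100--0 100-0- 1000--
PIs = {-00110, -10000, 0-0110, 001100, 01-110, 0100-1, 01000-, 1-0-00, 1-1010, 10--10, 10-01-, 100--0, 100-0-, 1000--, 11-000, 110111, 111-01, 1110-0, 11100-}
Coverage chart:
  m6: -00110,0-0110
  m16: -10000,01000-
  m17: 0100-1,01000-
  m19: 0100-1 ←essential
  m22: 0-0110,01-110
  m32: 1-0-00,100--0,100-0-,1000--
  m33: 100-0-,1000--
  m34: 10--10,10-01-,100--0,1000--
  m35: 10-01-,1000--
  m36: 1-0-00,100--0,100-0-
  m37: 100-0- ←essential
  m38: -00110,10--10,100--0
  m42: 1-1010,10--10,10-01-
  m43: 10-01- ←essential
  m46: 10--10 ←essential
  m48: -10000,1-0-00,11-000
  m52: 1-0-00 ←essential
  m56: 11-000,1110-0,11100-
  m57: 111-01,11100-
  m58: 1-1010,1110-0
  m61: 111-01 ←essential
Essential: 0100-1, 1-0-00, 10--10, 10-01-, 100-0-, 111-01

NO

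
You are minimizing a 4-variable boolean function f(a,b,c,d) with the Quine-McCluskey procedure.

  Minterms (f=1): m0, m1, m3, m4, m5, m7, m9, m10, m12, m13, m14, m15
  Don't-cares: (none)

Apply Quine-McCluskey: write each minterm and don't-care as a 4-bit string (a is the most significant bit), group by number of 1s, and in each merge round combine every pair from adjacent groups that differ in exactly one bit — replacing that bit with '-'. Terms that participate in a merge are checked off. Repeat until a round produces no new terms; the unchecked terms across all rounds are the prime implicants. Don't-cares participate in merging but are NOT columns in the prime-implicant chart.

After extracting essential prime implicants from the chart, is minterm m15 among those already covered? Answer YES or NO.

NO

[col 0] 0000*, 0001*, 0011*, 0100*, 0101*, 0111*, 1001*, 1010*, 1100*, 1101*, 1110*, 1111*
[col 1] -001*, -100*, -101*, -111*, 0-00*, 0-01*, 0-11*, 00-1*, 000-*, 01-1*, 010-*, 1-01*, 1-10, 11-0*, 11-1*, 110-*, 111-*
[col 2] --01, -1-1, -10-, 0--1, 0-0-, 11--
Prime implicants: --01, -1-1, -10-, 0--1, 0-0-, 1-10, 11--
PI chart (minterm → PIs covering it):
  0 | 0-0-  (sole → essential)
  1 | --01,0--1,0-0-
  3 | 0--1  (sole → essential)
  4 | -10-,0-0-
  5 | --01,-1-1,-10-,0--1,0-0-
  7 | -1-1,0--1
  9 | --01  (sole → essential)
  10 | 1-10  (sole → essential)
  12 | -10-,11--
  13 | --01,-1-1,-10-,11--
  14 | 1-10,11--
  15 | -1-1,11--
Essential prime implicants: --01, 0--1, 0-0-, 1-10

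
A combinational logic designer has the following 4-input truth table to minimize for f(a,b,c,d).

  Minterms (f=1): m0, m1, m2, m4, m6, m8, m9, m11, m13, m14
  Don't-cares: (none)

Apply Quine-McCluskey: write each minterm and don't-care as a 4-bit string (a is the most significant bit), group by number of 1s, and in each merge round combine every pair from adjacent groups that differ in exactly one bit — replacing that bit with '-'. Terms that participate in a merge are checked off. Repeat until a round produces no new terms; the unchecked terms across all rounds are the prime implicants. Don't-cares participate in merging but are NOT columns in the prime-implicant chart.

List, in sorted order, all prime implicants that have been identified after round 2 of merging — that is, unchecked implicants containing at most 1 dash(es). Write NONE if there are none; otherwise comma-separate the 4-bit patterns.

Round 0: 0000✓ 0001✓ 0010✓ 0100✓ 0110✓ 1000✓ 1001✓ 1011✓ 1101✓ 1110✓
Round 1: -000✓ -001✓ -110 0-00✓ 0-10✓ 00-0✓ 000-✓ 01-0✓ 1-01 10-1 100-✓
Round 2: -00- 0--0
PIs = {-00-, -110, 0--0, 1-01, 10-1}

-110, 1-01, 10-1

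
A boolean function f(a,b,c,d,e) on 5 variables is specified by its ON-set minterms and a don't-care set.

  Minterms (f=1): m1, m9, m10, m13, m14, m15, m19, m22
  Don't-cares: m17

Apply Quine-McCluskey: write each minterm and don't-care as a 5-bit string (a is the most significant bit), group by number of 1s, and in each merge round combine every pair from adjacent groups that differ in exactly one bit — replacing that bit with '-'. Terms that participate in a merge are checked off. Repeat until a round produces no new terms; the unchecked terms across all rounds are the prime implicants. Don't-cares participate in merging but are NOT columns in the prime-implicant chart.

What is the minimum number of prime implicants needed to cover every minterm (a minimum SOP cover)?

5

Round 0: 00001✓ 01001✓ 01010✓ 01101✓ 01110✓ 01111✓ 10001✓ 10011✓ 10110
Round 1: -0001 0-001 01-01 01-10 011-1 0111- 100-1
PIs = {-0001, 0-001, 01-01, 01-10, 011-1, 0111-, 100-1, 10110}
Coverage chart:
  m1: -0001,0-001
  m9: 0-001,01-01
  m10: 01-10 ←essential
  m13: 01-01,011-1
  m14: 01-10,0111-
  m15: 011-1,0111-
  m19: 100-1 ←essential
  m22: 10110 ←essential
Essential: 01-10, 100-1, 10110
Petrick residual → 0-001, 011-1
Min cover (5 terms): a'c'd'e + a'bde' + a'bce + ab'c'e + ab'cde'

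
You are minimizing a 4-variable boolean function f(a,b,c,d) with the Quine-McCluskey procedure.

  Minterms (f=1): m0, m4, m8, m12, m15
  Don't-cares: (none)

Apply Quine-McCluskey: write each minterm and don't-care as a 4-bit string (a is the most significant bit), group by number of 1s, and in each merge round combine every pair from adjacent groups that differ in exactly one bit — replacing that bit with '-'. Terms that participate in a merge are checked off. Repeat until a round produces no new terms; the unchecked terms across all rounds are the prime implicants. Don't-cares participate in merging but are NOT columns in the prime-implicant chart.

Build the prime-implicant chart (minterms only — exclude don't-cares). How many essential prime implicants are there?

2

Round 0: 0000✓ 0100✓ 1000✓ 1100✓ 1111
Round 1: -000✓ -100✓ 0-00✓ 1-00✓
Round 2: --00
PIs = {--00, 1111}
Coverage chart:
  m0: --00 ←essential
  m4: --00 ←essential
  m8: --00 ←essential
  m12: --00 ←essential
  m15: 1111 ←essential
Essential: --00, 1111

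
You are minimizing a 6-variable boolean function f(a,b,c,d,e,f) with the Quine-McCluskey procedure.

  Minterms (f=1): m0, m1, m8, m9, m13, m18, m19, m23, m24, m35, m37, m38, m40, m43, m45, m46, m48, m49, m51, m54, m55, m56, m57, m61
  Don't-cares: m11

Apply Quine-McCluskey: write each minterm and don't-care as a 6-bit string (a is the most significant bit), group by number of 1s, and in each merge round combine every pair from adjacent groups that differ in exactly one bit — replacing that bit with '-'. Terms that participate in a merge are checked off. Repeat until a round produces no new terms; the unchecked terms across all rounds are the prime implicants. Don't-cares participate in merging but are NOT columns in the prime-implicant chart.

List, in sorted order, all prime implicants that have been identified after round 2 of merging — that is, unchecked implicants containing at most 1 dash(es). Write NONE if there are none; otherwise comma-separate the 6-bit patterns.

-01011, -01101, 001-01, 0010-1, 01001-, 1-0011, 1-0110, 1-1101, 10-011, 10-101, 10-110, 1100-1, 11011-, 111-01

size-2^0 implicants → 000000(✓)  000001(✓)  001000(✓)  001001(✓)  001011(✓)  001101(✓)  010010(✓)  010011(✓)  010111(✓)  011000(✓)  100011(✓)  100101(✓)  100110(✓)  101000(✓)  101011(✓)  101101(✓)  101110(✓)  110000(✓)  110001(✓)  110011(✓)  110110(✓)  110111(✓)  111000(✓)  111001(✓)  111101(✓)
size-2^1 implicants → -01000(✓)  -01011  -01101  -10011(✓)  -10111(✓)  -11000(✓)  0-1000(✓)  00-000(✓)  00-001(✓)  00000-(✓)  001-01  0010-1  00100-(✓)  010-11(✓)  01001-  1-0011  1-0110  1-1000(✓)  1-1101  10-011  10-101  10-110  11-000(✓)  11-001(✓)  110-11(✓)  1100-1  11000-(✓)  11011-  111-01  11100-(✓)
size-2^2 implicants → --1000  -10-11  00-00-  11-00-
Unchecked terms (primes): --1000, -01011, -01101, -10-11, 00-00-, 001-01, 0010-1, 01001-, 1-0011, 1-0110, 1-1101, 10-011, 10-101, 10-110, 11-00-, 1100-1, 11011-, 111-01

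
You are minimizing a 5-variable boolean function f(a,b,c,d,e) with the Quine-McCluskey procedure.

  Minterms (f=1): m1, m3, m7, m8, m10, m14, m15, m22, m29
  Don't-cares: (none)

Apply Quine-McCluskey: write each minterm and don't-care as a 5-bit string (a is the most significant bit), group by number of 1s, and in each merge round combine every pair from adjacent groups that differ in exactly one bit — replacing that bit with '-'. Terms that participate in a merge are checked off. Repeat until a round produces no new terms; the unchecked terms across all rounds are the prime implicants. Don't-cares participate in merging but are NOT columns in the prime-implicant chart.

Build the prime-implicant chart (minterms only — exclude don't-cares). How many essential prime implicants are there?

4

Round 0: 00001✓ 00011✓ 00111✓ 01000✓ 01010✓ 01110✓ 01111✓ 10110 11101
Round 1: 0-111 00-11 000-1 01-10 010-0 0111-
PIs = {0-111, 00-11, 000-1, 01-10, 010-0, 0111-, 10110, 11101}
Coverage chart:
  m1: 000-1 ←essential
  m3: 00-11,000-1
  m7: 0-111,00-11
  m8: 010-0 ←essential
  m10: 01-10,010-0
  m14: 01-10,0111-
  m15: 0-111,0111-
  m22: 10110 ←essential
  m29: 11101 ←essential
Essential: 000-1, 010-0, 10110, 11101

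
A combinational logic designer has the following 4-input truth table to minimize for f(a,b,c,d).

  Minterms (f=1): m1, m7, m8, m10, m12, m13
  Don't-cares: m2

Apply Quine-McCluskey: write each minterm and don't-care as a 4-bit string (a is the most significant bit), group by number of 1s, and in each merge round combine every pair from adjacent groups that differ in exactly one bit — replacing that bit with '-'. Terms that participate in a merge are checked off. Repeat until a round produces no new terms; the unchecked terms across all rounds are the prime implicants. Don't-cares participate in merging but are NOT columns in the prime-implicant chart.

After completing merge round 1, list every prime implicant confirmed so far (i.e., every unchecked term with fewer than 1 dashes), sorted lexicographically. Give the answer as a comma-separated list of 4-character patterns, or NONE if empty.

0001, 0111

[col 0] 0001, 0010*, 0111, 1000*, 1010*, 1100*, 1101*
[col 1] -010, 1-00, 10-0, 110-
Prime implicants: -010, 0001, 0111, 1-00, 10-0, 110-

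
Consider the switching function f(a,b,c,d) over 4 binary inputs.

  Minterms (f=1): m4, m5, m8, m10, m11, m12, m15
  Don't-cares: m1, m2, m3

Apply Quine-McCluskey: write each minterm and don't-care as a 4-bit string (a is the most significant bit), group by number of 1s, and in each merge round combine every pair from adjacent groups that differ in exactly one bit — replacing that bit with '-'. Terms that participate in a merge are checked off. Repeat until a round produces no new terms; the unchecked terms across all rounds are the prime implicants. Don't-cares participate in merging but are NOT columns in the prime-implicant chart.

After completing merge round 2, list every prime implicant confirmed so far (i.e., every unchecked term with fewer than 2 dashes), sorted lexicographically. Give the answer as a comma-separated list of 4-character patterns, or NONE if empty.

Round 0: 0001✓ 0010✓ 0011✓ 0100✓ 0101✓ 1000✓ 1010✓ 1011✓ 1100✓ 1111✓
Round 1: -010✓ -011✓ -100 0-01 00-1 001-✓ 010- 1-00 1-11 10-0 101-✓
Round 2: -01-
PIs = {-01-, -100, 0-01, 00-1, 010-, 1-00, 1-11, 10-0}

-100, 0-01, 00-1, 010-, 1-00, 1-11, 10-0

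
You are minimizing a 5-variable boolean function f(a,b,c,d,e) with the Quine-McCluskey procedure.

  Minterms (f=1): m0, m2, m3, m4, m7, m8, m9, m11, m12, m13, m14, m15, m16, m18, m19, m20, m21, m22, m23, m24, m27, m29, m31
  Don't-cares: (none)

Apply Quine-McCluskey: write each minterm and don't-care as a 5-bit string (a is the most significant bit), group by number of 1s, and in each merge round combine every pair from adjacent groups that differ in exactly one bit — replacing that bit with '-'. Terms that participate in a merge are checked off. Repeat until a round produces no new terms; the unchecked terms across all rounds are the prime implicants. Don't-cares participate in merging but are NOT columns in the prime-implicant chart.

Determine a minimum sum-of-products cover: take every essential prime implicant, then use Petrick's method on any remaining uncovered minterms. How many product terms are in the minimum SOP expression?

Round 0: 00000✓ 00010✓ 00011✓ 00100✓ 00111✓ 01000✓ 01001✓ 01011✓ 01100✓ 01101✓ 01110✓ 01111✓ 10000✓ 10010✓ 10011✓ 10100✓ 10101✓ 10110✓ 10111✓ 11000✓ 11011✓ 11101✓ 11111✓
Round 1: -0000✓ -0010✓ -0011✓ -0100✓ -0111✓ -1000✓ -1011✓ -1101✓ -1111✓ 0-000✓ 0-011✓ 0-100✓ 0-111✓ 00-00✓ 00-11✓ 000-0✓ 0001-✓ 01-00✓ 01-01✓ 01-11✓ 010-1✓ 0100-✓ 011-0✓ 011-1✓ 0110-✓ 0111-✓ 1-000✓ 1-011✓ 1-101✓ 1-111✓ 10-00✓ 10-10✓ 10-11✓ 100-0✓ 1001-✓ 101-0✓ 101-1✓ 1010-✓ 1011-✓ 11-11✓ 111-1✓
Round 2: --000 --011✓ --111✓ -0-00 -0-11✓ -00-0 -001- -1-11✓ -11-1 0--00 0--11✓ 01--1 01-0- 011-- 1--11✓ 1-1-1 10--0 10-1- 101--
Round 3: ---11
PIs = {---11, --000, -0-00, -00-0, -001-, -11-1, 0--00, 01--1, 01-0-, 011--, 1-1-1, 10--0, 10-1-, 101--}
Coverage chart:
  m0: --000,-0-00,-00-0,0--00
  m2: -00-0,-001-
  m3: ---11,-001-
  m4: -0-00,0--00
  m7: ---11 ←essential
  m8: --000,0--00,01-0-
  m9: 01--1,01-0-
  m11: ---11,01--1
  m12: 0--00,01-0-,011--
  m13: -11-1,01--1,01-0-,011--
  m14: 011-- ←essential
  m15: ---11,-11-1,01--1,011--
  m16: --000,-0-00,-00-0,10--0
  m18: -00-0,-001-,10--0,10-1-
  m19: ---11,-001-,10-1-
  m20: -0-00,10--0,101--
  m21: 1-1-1,101--
  m22: 10--0,10-1-,101--
  m23: ---11,1-1-1,10-1-,101--
  m24: --000 ←essential
  m27: ---11 ←essential
  m29: -11-1,1-1-1
  m31: ---11,-11-1,1-1-1
Essential: ---11, --000, 011--
Petrick residual → -0-00, -00-0, -11-1, 01--1, 101--
Min cover (8 terms): de + c'd'e' + b'd'e' + b'c'e' + bce + a'be + a'bc + ab'c

8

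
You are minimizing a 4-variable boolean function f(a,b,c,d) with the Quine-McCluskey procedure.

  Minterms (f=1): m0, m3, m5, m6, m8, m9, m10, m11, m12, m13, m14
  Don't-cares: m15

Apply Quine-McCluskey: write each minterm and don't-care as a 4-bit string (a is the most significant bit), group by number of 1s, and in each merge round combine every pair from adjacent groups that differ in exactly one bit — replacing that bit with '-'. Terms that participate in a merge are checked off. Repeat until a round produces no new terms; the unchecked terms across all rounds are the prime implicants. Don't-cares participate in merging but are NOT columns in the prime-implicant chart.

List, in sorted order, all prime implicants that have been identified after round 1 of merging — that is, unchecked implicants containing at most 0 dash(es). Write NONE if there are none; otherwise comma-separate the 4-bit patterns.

size-2^0 implicants → 0000(✓)  0011(✓)  0101(✓)  0110(✓)  1000(✓)  1001(✓)  1010(✓)  1011(✓)  1100(✓)  1101(✓)  1110(✓)  1111(✓)
size-2^1 implicants → -000  -011  -101  -110  1-00(✓)  1-01(✓)  1-10(✓)  1-11(✓)  10-0(✓)  10-1(✓)  100-(✓)  101-(✓)  11-0(✓)  11-1(✓)  110-(✓)  111-(✓)
size-2^2 implicants → 1--0(✓)  1--1(✓)  1-0-(✓)  1-1-(✓)  10--(✓)  11--(✓)
size-2^3 implicants → 1---
Unchecked terms (primes): -000, -011, -101, -110, 1---

NONE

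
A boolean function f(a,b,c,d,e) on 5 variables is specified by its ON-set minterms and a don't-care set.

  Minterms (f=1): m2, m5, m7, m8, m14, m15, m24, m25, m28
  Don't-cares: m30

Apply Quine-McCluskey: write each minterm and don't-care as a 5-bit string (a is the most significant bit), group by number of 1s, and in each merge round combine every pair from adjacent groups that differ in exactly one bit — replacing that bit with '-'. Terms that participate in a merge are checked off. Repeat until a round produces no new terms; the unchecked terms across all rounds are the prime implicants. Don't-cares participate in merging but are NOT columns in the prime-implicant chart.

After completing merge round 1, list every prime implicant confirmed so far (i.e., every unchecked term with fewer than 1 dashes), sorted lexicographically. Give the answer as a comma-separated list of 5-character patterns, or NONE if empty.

[col 0] 00010, 00101*, 00111*, 01000*, 01110*, 01111*, 11000*, 11001*, 11100*, 11110*
[col 1] -1000, -1110, 0-111, 001-1, 0111-, 11-00, 1100-, 111-0
Prime implicants: -1000, -1110, 0-111, 00010, 001-1, 0111-, 11-00, 1100-, 111-0

00010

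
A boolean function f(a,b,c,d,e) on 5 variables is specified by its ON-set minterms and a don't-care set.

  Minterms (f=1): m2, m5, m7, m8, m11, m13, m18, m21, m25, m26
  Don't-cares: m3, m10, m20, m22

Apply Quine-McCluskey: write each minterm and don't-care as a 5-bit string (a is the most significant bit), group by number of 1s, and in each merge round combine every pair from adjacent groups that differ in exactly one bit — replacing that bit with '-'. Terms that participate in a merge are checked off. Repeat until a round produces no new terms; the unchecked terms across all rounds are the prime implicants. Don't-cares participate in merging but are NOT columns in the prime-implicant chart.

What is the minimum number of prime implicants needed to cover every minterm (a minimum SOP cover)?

7

[col 0] 00010*, 00011*, 00101*, 00111*, 01000*, 01010*, 01011*, 01101*, 10010*, 10100*, 10101*, 10110*, 11001, 11010*
[col 1] -0010*, -0101, -1010*, 0-010*, 0-011*, 0-101, 00-11, 0001-*, 001-1, 010-0, 0101-*, 1-010*, 10-10, 101-0, 1010-
[col 2] --010, 0-01-
Prime implicants: --010, -0101, 0-01-, 0-101, 00-11, 001-1, 010-0, 10-10, 101-0, 1010-, 11001
PI chart (minterm → PIs covering it):
  2 | --010,0-01-
  5 | -0101,0-101,001-1
  7 | 00-11,001-1
  8 | 010-0  (sole → essential)
  11 | 0-01-  (sole → essential)
  13 | 0-101  (sole → essential)
  18 | --010,10-10
  21 | -0101,1010-
  25 | 11001  (sole → essential)
  26 | --010  (sole → essential)
Essential prime implicants: --010, 0-01-, 0-101, 010-0, 11001
Petrick residual → -0101, 00-11
Minimum SOP uses 7 PIs: c'de' + b'cd'e + a'c'd + a'cd'e + a'b'de + a'bc'e' + abc'd'e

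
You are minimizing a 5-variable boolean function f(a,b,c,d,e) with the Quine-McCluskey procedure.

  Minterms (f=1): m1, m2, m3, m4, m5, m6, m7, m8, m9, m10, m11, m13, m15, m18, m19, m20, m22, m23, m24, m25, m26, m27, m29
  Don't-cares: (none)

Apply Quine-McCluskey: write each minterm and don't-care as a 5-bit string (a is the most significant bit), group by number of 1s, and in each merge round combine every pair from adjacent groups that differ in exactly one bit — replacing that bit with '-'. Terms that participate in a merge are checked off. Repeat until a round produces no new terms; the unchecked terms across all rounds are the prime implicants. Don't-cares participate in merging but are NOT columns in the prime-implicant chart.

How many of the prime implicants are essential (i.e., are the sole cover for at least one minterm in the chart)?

5

[col 0] 00001*, 00010*, 00011*, 00100*, 00101*, 00110*, 00111*, 01000*, 01001*, 01010*, 01011*, 01101*, 01111*, 10010*, 10011*, 10100*, 10110*, 10111*, 11000*, 11001*, 11010*, 11011*, 11101*
[col 1] -0010*, -0011*, -0100*, -0110*, -0111*, -1000*, -1001*, -1010*, -1011*, -1101*, 0-001*, 0-010*, 0-011*, 0-101*, 0-111*, 00-01*, 00-10*, 00-11*, 000-1*, 0001-*, 001-0*, 001-1*, 0010-*, 0011-*, 01-01*, 01-11*, 010-0*, 010-1*, 0100-*, 0101-*, 011-1*, 1-010*, 1-011*, 10-10*, 10-11*, 1001-*, 101-0*, 1011-*, 11-01*, 110-0*, 110-1*, 1100-*, 1101-*
[col 2] --010*, --011*, -0-10*, -0-11*, -001-*, -01-0, -011-*, -1-01, -10-0*, -10-1*, -100-*, -101-*, 0--01*, 0--11*, 0-0-1*, 0-01-*, 0-1-1*, 00--1*, 00-1-*, 001--, 01--1*, 010--*, 1-01-*, 10-1-*, 110--*
[col 3] --01-, -0-1-, -10--, 0---1
Prime implicants: --01-, -0-1-, -01-0, -1-01, -10--, 0---1, 001--
PI chart (minterm → PIs covering it):
  1 | 0---1  (sole → essential)
  2 | --01-,-0-1-
  3 | --01-,-0-1-,0---1
  4 | -01-0,001--
  5 | 0---1,001--
  6 | -0-1-,-01-0,001--
  7 | -0-1-,0---1,001--
  8 | -10--  (sole → essential)
  9 | -1-01,-10--,0---1
  10 | --01-,-10--
  11 | --01-,-10--,0---1
  13 | -1-01,0---1
  15 | 0---1  (sole → essential)
  18 | --01-,-0-1-
  19 | --01-,-0-1-
  20 | -01-0  (sole → essential)
  22 | -0-1-,-01-0
  23 | -0-1-  (sole → essential)
  24 | -10--  (sole → essential)
  25 | -1-01,-10--
  26 | --01-,-10--
  27 | --01-,-10--
  29 | -1-01  (sole → essential)
Essential prime implicants: -0-1-, -01-0, -1-01, -10--, 0---1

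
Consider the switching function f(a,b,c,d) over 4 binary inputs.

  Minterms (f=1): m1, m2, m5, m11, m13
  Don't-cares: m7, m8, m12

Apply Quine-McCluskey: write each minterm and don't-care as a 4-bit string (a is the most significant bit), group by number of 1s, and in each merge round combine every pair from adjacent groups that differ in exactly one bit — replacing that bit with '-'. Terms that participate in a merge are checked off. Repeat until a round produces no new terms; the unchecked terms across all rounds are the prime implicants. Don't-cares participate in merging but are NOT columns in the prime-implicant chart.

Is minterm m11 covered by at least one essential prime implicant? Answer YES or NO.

size-2^0 implicants → 0001(✓)  0010  0101(✓)  0111(✓)  1000(✓)  1011  1100(✓)  1101(✓)
size-2^1 implicants → -101  0-01  01-1  1-00  110-
Unchecked terms (primes): -101, 0-01, 0010, 01-1, 1-00, 1011, 110-
Minterm coverage:
  m1 ⊆ 0-01 [E]
  m2 ⊆ 0010 [E]
  m5 ⊆ -101,0-01,01-1
  m11 ⊆ 1011 [E]
  m13 ⊆ -101,110-
E = {0-01, 0010, 1011}

YES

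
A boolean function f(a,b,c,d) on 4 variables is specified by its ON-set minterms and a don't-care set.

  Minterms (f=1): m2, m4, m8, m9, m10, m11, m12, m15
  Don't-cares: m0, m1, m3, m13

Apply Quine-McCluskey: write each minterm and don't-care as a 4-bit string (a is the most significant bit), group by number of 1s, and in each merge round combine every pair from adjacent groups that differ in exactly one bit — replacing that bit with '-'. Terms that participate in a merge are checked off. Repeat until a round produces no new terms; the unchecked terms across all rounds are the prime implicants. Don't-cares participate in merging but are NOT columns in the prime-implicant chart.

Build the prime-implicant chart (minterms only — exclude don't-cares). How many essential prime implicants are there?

[col 0] 0000*, 0001*, 0010*, 0011*, 0100*, 1000*, 1001*, 1010*, 1011*, 1100*, 1101*, 1111*
[col 1] -000*, -001*, -010*, -011*, -100*, 0-00*, 00-0*, 00-1*, 000-*, 001-*, 1-00*, 1-01*, 1-11*, 10-0*, 10-1*, 100-*, 101-*, 11-1*, 110-*
[col 2] --00, -0-0*, -0-1*, -00-*, -01-*, 00--*, 1--1, 1-0-, 10--*
[col 3] -0--
Prime implicants: --00, -0--, 1--1, 1-0-
PI chart (minterm → PIs covering it):
  2 | -0--  (sole → essential)
  4 | --00  (sole → essential)
  8 | --00,-0--,1-0-
  9 | -0--,1--1,1-0-
  10 | -0--  (sole → essential)
  11 | -0--,1--1
  12 | --00,1-0-
  15 | 1--1  (sole → essential)
Essential prime implicants: --00, -0--, 1--1

3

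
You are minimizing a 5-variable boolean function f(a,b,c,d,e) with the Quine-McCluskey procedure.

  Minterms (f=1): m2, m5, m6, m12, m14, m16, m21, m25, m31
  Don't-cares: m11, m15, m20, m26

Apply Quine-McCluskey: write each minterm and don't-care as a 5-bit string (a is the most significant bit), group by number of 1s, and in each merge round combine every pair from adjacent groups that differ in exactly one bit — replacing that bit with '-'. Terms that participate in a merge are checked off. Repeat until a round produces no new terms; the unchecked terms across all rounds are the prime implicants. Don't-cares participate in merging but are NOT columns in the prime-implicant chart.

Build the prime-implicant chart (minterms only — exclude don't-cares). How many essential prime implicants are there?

size-2^0 implicants → 00010(✓)  00101(✓)  00110(✓)  01011(✓)  01100(✓)  01110(✓)  01111(✓)  10000(✓)  10100(✓)  10101(✓)  11001  11010  11111(✓)
size-2^1 implicants → -0101  -1111  0-110  00-10  01-11  011-0  0111-  10-00  1010-
Unchecked terms (primes): -0101, -1111, 0-110, 00-10, 01-11, 011-0, 0111-, 10-00, 1010-, 11001, 11010
Minterm coverage:
  m2 ⊆ 00-10 [E]
  m5 ⊆ -0101 [E]
  m6 ⊆ 0-110,00-10
  m12 ⊆ 011-0 [E]
  m14 ⊆ 0-110,011-0,0111-
  m16 ⊆ 10-00 [E]
  m21 ⊆ -0101,1010-
  m25 ⊆ 11001 [E]
  m31 ⊆ -1111 [E]
E = {-0101, -1111, 00-10, 011-0, 10-00, 11001}

6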